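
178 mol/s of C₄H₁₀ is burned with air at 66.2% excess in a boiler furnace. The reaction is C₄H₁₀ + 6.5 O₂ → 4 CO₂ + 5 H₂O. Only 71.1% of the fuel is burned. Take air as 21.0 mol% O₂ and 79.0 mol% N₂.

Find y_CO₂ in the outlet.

Stoichiometric O₂ = 6.5 × 178 = 1157 mol/s; O₂ fed = 1157 × 1.662 = 1923 mol/s.
N₂ fed = 1923 × 79/21 = 7234 mol/s.
Fuel reacted = 0.711 × 178 → ξ = 126.6 mol/s.
Outlet (n = n₀ + ν ξ):
  C₄H₁₀: 178 − 1(126.6) = 51.44
  O₂: 1923 − 6.5(126.6) = 1100
  N₂: 7234 (inert)
  CO₂: 0 + 4(126.6) = 506.2
  H₂O: 0 + 5(126.6) = 632.8
Total out = 9525 mol/s; y_CO₂ = 506.2 / 9525 = 0.05315.

0.0531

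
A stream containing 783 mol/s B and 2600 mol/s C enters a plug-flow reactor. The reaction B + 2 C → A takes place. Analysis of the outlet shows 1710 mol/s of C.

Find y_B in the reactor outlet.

0.136

For C: n = n₀ − 2ξ → 1710 = 2600 − 2ξ, giving ξ = 445 mol/s.
Outlet amounts (n = n₀ + ν ξ):
  B: 783 − 1(445) = 338
  C: 2600 − 2(445) = 1710
  A: 0 + 1(445) = 445
Total out = 2493 mol/s; y_B = 338 / 2493 = 0.1356.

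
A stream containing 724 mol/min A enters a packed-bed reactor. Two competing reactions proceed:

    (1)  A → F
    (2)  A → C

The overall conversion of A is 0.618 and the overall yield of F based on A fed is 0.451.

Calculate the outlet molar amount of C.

121 mol/min

Yield of F: 1ξ₁ / 724 = 0.451 → ξ₁ = 326.5 mol/min.
Conversion of A: 1ξ₁ + 1ξ₂ = 0.618 × 724 = 447.4 → ξ₂ = 120.9 mol/min.
Outlet amounts (n = n₀ + Σ ν·ξ):
  A: 724 − 1(326.5) − 1(120.9) = 276.6
  F: 0 + 1(326.5) = 326.5
  C: 0 + 1(120.9) = 120.9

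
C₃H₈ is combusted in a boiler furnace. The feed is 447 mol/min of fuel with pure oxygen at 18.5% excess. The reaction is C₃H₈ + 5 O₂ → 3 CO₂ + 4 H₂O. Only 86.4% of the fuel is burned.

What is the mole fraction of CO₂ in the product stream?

Stoichiometric O₂ = 5 × 447 = 2235 mol/min; O₂ fed = 2235 × 1.185 = 2648 mol/min.
Fuel reacted = 0.864 × 447 → ξ = 386.2 mol/min.
Outlet (n = n₀ + ν ξ):
  C₃H₈: 447 − 1(386.2) = 60.79
  O₂: 2648 − 5(386.2) = 717.4
  CO₂: 0 + 3(386.2) = 1159
  H₂O: 0 + 4(386.2) = 1545
Total out = 3482 mol/min; y_CO₂ = 1159 / 3482 = 0.3328.

0.333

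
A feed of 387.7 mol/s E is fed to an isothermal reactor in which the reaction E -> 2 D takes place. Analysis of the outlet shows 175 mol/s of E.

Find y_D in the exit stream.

For E: n = n₀ − 1ξ → 175 = 387.7 − 1ξ, giving ξ = 212.7 mol/s.
Outlet amounts (n = n₀ + ν ξ):
  E: 387.7 − 1(212.7) = 175
  D: 0 + 2(212.7) = 425.4
Total out = 600.4 mol/s; y_D = 425.4 / 600.4 = 0.7085.

0.709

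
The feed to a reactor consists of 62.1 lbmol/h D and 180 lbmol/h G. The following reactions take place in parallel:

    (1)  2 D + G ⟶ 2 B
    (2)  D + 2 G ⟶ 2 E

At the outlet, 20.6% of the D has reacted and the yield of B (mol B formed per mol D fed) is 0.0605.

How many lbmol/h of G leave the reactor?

Yield of B: 2ξ₁ / 62.1 = 0.0605 → ξ₁ = 1.879 lbmol/h.
Conversion of D: 2ξ₁ + 1ξ₂ = 0.206 × 62.1 = 12.79 → ξ₂ = 9.036 lbmol/h.
Outlet amounts (n = n₀ + Σ ν·ξ):
  D: 62.1 − 2(1.879) − 1(9.036) = 49.31
  G: 180 − 1(1.879) − 2(9.036) = 160.1
  B: 0 + 2(1.879) = 3.757
  E: 0 + 2(9.036) = 18.07

160 lbmol/h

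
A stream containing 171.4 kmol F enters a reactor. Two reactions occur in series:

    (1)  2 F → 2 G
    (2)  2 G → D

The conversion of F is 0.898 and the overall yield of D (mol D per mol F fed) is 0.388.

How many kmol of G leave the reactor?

20.9 kmol

Conversion of F: F consumed = 2ξ₁ = 0.898 × 171.4 → ξ₁ = 76.96 kmol.
Yield of D: 1ξ₂ / 171.4 = 0.388 → ξ₂ = 66.5 kmol.
Outlet amounts (n = n₀ + Σ ν·ξ):
  F: 171.4 − 2(76.96) = 17.48
  G: 0 + 2(76.96) − 2(66.5) = 20.91
  D: 0 + 1(66.5) = 66.5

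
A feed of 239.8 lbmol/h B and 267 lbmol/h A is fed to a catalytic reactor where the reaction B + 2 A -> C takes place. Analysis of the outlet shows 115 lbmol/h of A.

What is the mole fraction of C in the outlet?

For A: n = n₀ − 2ξ → 115 = 267 − 2ξ, giving ξ = 76 lbmol/h.
Outlet amounts (n = n₀ + ν ξ):
  B: 239.8 − 1(76) = 163.8
  A: 267 − 2(76) = 115
  C: 0 + 1(76) = 76
Total out = 354.8 lbmol/h; y_C = 76 / 354.8 = 0.2142.

0.214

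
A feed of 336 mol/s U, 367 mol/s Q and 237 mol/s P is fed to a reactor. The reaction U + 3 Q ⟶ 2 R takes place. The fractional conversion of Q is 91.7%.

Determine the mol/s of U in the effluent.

224 mol/s

Q reacted = 0.917 × 367 = 336.5 mol/s; ν_Q = −3, so ξ = 336.5/3 = 112.2 mol/s.
Outlet amounts (n = n₀ + ν ξ):
  U: 336 − 1(112.2) = 223.8
  Q: 367 − 3(112.2) = 30.46
  R: 0 + 2(112.2) = 224.4
  P: 237 (inert)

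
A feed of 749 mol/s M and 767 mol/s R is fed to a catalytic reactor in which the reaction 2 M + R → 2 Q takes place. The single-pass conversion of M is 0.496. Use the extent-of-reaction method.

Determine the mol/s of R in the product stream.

581 mol/s

M reacted = 0.496 × 749 = 371.5 mol/s; ν_M = −2, so ξ = 371.5/2 = 185.8 mol/s.
Outlet amounts (n = n₀ + ν ξ):
  M: 749 − 2(185.8) = 377.5
  R: 767 − 1(185.8) = 581.2
  Q: 0 + 2(185.8) = 371.5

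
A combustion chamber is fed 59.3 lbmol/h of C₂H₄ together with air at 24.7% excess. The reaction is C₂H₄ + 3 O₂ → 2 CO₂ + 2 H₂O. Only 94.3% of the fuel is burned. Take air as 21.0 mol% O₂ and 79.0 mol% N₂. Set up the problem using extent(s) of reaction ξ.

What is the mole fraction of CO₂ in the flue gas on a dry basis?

Stoichiometric O₂ = 3 × 59.3 = 177.9 lbmol/h; O₂ fed = 177.9 × 1.247 = 221.8 lbmol/h.
N₂ fed = 221.8 × 79/21 = 834.5 lbmol/h.
Fuel reacted = 0.943 × 59.3 → ξ = 55.92 lbmol/h.
Outlet (n = n₀ + ν ξ):
  C₂H₄: 59.3 − 1(55.92) = 3.38
  O₂: 221.8 − 3(55.92) = 54.08
  N₂: 834.5 (inert)
  CO₂: 0 + 2(55.92) = 111.8
  H₂O: 0 + 2(55.92) = 111.8
Dry total = 1004 lbmol/h; y_CO₂ (dry) = 111.8 / 1004 = 0.1114.

0.111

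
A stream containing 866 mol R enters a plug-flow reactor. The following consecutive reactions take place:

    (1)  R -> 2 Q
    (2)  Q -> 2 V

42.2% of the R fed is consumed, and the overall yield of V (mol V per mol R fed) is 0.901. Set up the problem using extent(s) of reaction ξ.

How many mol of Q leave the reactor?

Conversion of R: R consumed = 1ξ₁ = 0.422 × 866 → ξ₁ = 365.5 mol.
Yield of V: 2ξ₂ / 866 = 0.901 → ξ₂ = 390.1 mol.
Outlet amounts (n = n₀ + Σ ν·ξ):
  R: 866 − 1(365.5) = 500.5
  Q: 0 + 2(365.5) − 1(390.1) = 340.8
  V: 0 + 2(390.1) = 780.3

341 mol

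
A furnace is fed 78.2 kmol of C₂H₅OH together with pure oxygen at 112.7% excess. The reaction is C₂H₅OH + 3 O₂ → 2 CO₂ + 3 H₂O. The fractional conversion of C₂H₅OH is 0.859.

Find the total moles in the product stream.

Stoichiometric O₂ = 3 × 78.2 = 234.6 kmol; O₂ fed = 234.6 × 2.127 = 499 kmol.
Fuel reacted = 0.859 × 78.2 → ξ = 67.17 kmol.
Outlet (n = n₀ + ν ξ):
  C₂H₅OH: 78.2 − 1(67.17) = 11.03
  O₂: 499 − 3(67.17) = 297.5
  CO₂: 0 + 2(67.17) = 134.3
  H₂O: 0 + 3(67.17) = 201.5
Total out = 11.03 + 297.5 + 134.3 + 201.5 = 644.4 kmol.

644 kmol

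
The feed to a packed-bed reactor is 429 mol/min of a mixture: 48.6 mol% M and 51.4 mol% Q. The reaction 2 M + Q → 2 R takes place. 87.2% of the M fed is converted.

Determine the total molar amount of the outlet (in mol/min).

M reacted = 0.872 × 208.5 = 181.8 mol/min; ν_M = −2, so ξ = 181.8/2 = 90.9 mol/min.
Outlet amounts (n = n₀ + ν ξ):
  M: 208.5 − 2(90.9) = 26.69
  Q: 220.5 − 1(90.9) = 129.6
  R: 0 + 2(90.9) = 181.8
Total out = 26.69 + 129.6 + 181.8 = 338.1 mol/min.

338 mol/min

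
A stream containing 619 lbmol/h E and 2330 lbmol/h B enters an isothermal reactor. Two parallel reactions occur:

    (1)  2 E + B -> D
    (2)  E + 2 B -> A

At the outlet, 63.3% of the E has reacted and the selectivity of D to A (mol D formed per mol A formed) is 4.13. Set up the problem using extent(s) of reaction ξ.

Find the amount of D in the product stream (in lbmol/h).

175 lbmol/h

Conversion of E: E consumed = 0.633 × 619 = 391.8 lbmol/h = 2ξ₁ + 1ξ₂.
Selectivity: 1ξ₁ / (1ξ₂) = 4.13 → ξ₁ = 4.13 ξ₂.
Substitute: (2·4.13 + 1) ξ₂ = 391.8 → ξ₂ = 42.31 lbmol/h, ξ₁ = 174.8 lbmol/h.
Outlet amounts (n = n₀ + Σ ν·ξ):
  E: 619 − 2(174.8) − 1(42.31) = 227.2
  B: 2330 − 1(174.8) − 2(42.31) = 2071
  D: 0 + 1(174.8) = 174.8
  A: 0 + 1(42.31) = 42.31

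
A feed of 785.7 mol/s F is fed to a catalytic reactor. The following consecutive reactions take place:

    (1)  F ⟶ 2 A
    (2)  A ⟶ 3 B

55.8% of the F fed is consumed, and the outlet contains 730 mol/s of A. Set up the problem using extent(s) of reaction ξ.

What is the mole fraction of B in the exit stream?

0.29

Conversion of F: F consumed = 1ξ₁ = 0.558 × 785.7 → ξ₁ = 438.4 mol/s.
A balance: n_A = 0 + 2ξ₁ − 1ξ₂ = 730 → ξ₂ = (2·438.4 − 730)/1 = 146.8 mol/s.
Outlet amounts (n = n₀ + Σ ν·ξ):
  F: 785.7 − 1(438.4) = 347.3
  A: 0 + 2(438.4) − 1(146.8) = 730
  B: 0 + 3(146.8) = 440.5
Total out = 1518 mol/s; y_B = 440.5 / 1518 = 0.2902.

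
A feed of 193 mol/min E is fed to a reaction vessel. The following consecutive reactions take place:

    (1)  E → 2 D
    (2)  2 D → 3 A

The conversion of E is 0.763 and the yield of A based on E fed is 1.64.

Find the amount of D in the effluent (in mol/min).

Conversion of E: E consumed = 1ξ₁ = 0.763 × 193 → ξ₁ = 147.3 mol/min.
Yield of A: 3ξ₂ / 193 = 1.64 → ξ₂ = 105.5 mol/min.
Outlet amounts (n = n₀ + Σ ν·ξ):
  E: 193 − 1(147.3) = 45.74
  D: 0 + 2(147.3) − 2(105.5) = 83.5
  A: 0 + 3(105.5) = 316.5

83.5 mol/min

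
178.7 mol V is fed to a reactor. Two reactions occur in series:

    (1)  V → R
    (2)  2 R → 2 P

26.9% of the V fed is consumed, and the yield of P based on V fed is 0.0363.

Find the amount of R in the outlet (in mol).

Conversion of V: V consumed = 1ξ₁ = 0.269 × 178.7 → ξ₁ = 48.07 mol.
Yield of P: 2ξ₂ / 178.7 = 0.0363 → ξ₂ = 3.243 mol.
Outlet amounts (n = n₀ + Σ ν·ξ):
  V: 178.7 − 1(48.07) = 130.6
  R: 0 + 1(48.07) − 2(3.243) = 41.58
  P: 0 + 2(3.243) = 6.487

41.6 mol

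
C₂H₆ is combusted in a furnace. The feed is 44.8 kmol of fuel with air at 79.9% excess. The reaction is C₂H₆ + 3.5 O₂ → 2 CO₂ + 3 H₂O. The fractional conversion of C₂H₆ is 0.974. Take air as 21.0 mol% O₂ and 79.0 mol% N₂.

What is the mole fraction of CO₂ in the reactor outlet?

0.0619

Stoichiometric O₂ = 3.5 × 44.8 = 156.8 kmol; O₂ fed = 156.8 × 1.799 = 282.1 kmol.
N₂ fed = 282.1 × 79/21 = 1061 kmol.
Fuel reacted = 0.974 × 44.8 → ξ = 43.64 kmol.
Outlet (n = n₀ + ν ξ):
  C₂H₆: 44.8 − 1(43.64) = 1.165
  O₂: 282.1 − 3.5(43.64) = 129.4
  N₂: 1061 (inert)
  CO₂: 0 + 2(43.64) = 87.27
  H₂O: 0 + 3(43.64) = 130.9
Total out = 1410 kmol; y_CO₂ = 87.27 / 1410 = 0.0619.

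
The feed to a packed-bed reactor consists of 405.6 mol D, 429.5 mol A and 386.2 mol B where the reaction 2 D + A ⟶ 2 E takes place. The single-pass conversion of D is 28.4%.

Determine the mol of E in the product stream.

115 mol

D reacted = 0.284 × 405.6 = 115.2 mol; ν_D = −2, so ξ = 115.2/2 = 57.6 mol.
Outlet amounts (n = n₀ + ν ξ):
  D: 405.6 − 2(57.6) = 290.4
  A: 429.5 − 1(57.6) = 371.9
  E: 0 + 2(57.6) = 115.2
  B: 386.2 (inert)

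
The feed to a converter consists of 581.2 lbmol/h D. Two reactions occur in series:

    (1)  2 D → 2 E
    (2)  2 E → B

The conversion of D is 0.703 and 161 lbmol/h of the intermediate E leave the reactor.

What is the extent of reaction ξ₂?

ξ₂ = 124 lbmol/h

Conversion of D: D consumed = 2ξ₁ = 0.703 × 581.2 → ξ₁ = 204.3 lbmol/h.
E balance: n_E = 0 + 2ξ₁ − 2ξ₂ = 161 → ξ₂ = (2·204.3 − 161)/2 = 123.8 lbmol/h.
Outlet amounts (n = n₀ + Σ ν·ξ):
  D: 581.2 − 2(204.3) = 172.6
  E: 0 + 2(204.3) − 2(123.8) = 161
  B: 0 + 1(123.8) = 123.8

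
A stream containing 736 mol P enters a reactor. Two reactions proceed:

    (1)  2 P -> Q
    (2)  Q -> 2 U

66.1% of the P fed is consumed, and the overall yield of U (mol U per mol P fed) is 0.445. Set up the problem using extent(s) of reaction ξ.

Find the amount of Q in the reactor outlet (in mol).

79.5 mol

Conversion of P: P consumed = 2ξ₁ = 0.661 × 736 → ξ₁ = 243.2 mol.
Yield of U: 2ξ₂ / 736 = 0.445 → ξ₂ = 163.8 mol.
Outlet amounts (n = n₀ + Σ ν·ξ):
  P: 736 − 2(243.2) = 249.5
  Q: 0 + 1(243.2) − 1(163.8) = 79.49
  U: 0 + 2(163.8) = 327.5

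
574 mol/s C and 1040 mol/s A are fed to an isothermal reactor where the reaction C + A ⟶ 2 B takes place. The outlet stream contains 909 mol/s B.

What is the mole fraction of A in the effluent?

0.363

For B: n = n₀ + 2ξ → 909 = 0 + 2ξ, giving ξ = 454.5 mol/s.
Outlet amounts (n = n₀ + ν ξ):
  C: 574 − 1(454.5) = 119.5
  A: 1040 − 1(454.5) = 585.5
  B: 0 + 2(454.5) = 909
Total out = 1614 mol/s; y_A = 585.5 / 1614 = 0.3628.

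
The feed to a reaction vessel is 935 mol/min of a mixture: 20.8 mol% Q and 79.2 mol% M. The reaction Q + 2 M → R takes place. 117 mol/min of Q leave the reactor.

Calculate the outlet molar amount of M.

For Q: n = n₀ − 1ξ → 117 = 194.5 − 1ξ, giving ξ = 77.48 mol/min.
Outlet amounts (n = n₀ + ν ξ):
  Q: 194.5 − 1(77.48) = 117
  M: 740.5 − 2(77.48) = 585.6
  R: 0 + 1(77.48) = 77.48

586 mol/min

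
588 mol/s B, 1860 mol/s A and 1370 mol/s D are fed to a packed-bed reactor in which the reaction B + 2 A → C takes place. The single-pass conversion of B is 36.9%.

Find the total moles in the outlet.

3380 mol/s

B reacted = 0.369 × 588 = 217 mol/s; ν_B = −1, so ξ = 217/1 = 217 mol/s.
Outlet amounts (n = n₀ + ν ξ):
  B: 588 − 1(217) = 371
  A: 1860 − 2(217) = 1426
  C: 0 + 1(217) = 217
  D: 1370 (inert)
Total out = 371 + 1426 + 217 + 1370 = 3384 mol/s.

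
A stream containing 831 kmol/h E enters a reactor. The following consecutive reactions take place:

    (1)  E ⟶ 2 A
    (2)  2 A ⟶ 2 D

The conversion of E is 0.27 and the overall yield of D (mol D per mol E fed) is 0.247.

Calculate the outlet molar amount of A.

Conversion of E: E consumed = 1ξ₁ = 0.27 × 831 → ξ₁ = 224.4 kmol/h.
Yield of D: 2ξ₂ / 831 = 0.247 → ξ₂ = 102.6 kmol/h.
Outlet amounts (n = n₀ + Σ ν·ξ):
  E: 831 − 1(224.4) = 606.6
  A: 0 + 2(224.4) − 2(102.6) = 243.5
  D: 0 + 2(102.6) = 205.3

243 kmol/h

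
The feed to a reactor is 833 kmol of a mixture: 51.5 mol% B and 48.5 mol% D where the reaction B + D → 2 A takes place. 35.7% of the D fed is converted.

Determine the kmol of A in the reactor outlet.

D reacted = 0.357 × 404 = 144.2 kmol; ν_D = −1, so ξ = 144.2/1 = 144.2 kmol.
Outlet amounts (n = n₀ + ν ξ):
  B: 429 − 1(144.2) = 284.8
  D: 404 − 1(144.2) = 259.8
  A: 0 + 2(144.2) = 288.5

288 kmol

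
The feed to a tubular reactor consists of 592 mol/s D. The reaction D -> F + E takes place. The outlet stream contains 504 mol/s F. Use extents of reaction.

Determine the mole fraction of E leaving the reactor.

For F: n = n₀ + 1ξ → 504 = 0 + 1ξ, giving ξ = 504 mol/s.
Outlet amounts (n = n₀ + ν ξ):
  D: 592 − 1(504) = 88
  F: 0 + 1(504) = 504
  E: 0 + 1(504) = 504
Total out = 1096 mol/s; y_E = 504 / 1096 = 0.4599.

0.46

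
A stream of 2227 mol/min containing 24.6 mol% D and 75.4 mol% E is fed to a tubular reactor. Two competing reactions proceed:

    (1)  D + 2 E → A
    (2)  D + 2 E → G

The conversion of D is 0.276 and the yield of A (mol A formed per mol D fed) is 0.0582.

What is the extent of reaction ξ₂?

Yield of A: 1ξ₁ / 547.8 = 0.0582 → ξ₁ = 31.88 mol/min.
Conversion of D: 1ξ₁ + 1ξ₂ = 0.276 × 547.8 = 151.2 → ξ₂ = 119.3 mol/min.
Outlet amounts (n = n₀ + Σ ν·ξ):
  D: 547.8 − 1(31.88) − 1(119.3) = 396.6
  E: 1679 − 2(31.88) − 2(119.3) = 1377
  A: 0 + 1(31.88) = 31.88
  G: 0 + 1(119.3) = 119.3

ξ₂ = 119 mol/min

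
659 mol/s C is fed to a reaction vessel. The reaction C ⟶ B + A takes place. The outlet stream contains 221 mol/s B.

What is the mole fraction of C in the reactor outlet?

0.498

For B: n = n₀ + 1ξ → 221 = 0 + 1ξ, giving ξ = 221 mol/s.
Outlet amounts (n = n₀ + ν ξ):
  C: 659 − 1(221) = 438
  B: 0 + 1(221) = 221
  A: 0 + 1(221) = 221
Total out = 880 mol/s; y_C = 438 / 880 = 0.4977.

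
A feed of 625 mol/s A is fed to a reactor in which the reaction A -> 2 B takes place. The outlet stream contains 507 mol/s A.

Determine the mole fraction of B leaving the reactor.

For A: n = n₀ − 1ξ → 507 = 625 − 1ξ, giving ξ = 118 mol/s.
Outlet amounts (n = n₀ + ν ξ):
  A: 625 − 1(118) = 507
  B: 0 + 2(118) = 236
Total out = 743 mol/s; y_B = 236 / 743 = 0.3176.

0.318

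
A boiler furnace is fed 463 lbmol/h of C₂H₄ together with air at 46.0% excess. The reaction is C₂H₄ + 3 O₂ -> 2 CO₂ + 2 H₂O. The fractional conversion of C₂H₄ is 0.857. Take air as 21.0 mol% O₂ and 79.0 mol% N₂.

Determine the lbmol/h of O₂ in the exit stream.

Stoichiometric O₂ = 3 × 463 = 1389 lbmol/h; O₂ fed = 1389 × 1.460 = 2028 lbmol/h.
N₂ fed = 2028 × 79/21 = 7629 lbmol/h.
Fuel reacted = 0.857 × 463 → ξ = 396.8 lbmol/h.
Outlet (n = n₀ + ν ξ):
  C₂H₄: 463 − 1(396.8) = 66.21
  O₂: 2028 − 3(396.8) = 837.6
  N₂: 7629 (inert)
  CO₂: 0 + 2(396.8) = 793.6
  H₂O: 0 + 2(396.8) = 793.6

838 lbmol/h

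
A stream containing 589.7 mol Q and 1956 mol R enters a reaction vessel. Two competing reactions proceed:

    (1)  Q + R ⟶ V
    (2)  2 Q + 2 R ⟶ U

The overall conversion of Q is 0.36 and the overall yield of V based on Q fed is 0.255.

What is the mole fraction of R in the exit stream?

0.757

Yield of V: 1ξ₁ / 589.7 = 0.255 → ξ₁ = 150.4 mol.
Conversion of Q: 1ξ₁ + 2ξ₂ = 0.36 × 589.7 = 212.3 → ξ₂ = 30.96 mol.
Outlet amounts (n = n₀ + Σ ν·ξ):
  Q: 589.7 − 1(150.4) − 2(30.96) = 377.4
  R: 1956 − 1(150.4) − 2(30.96) = 1744
  V: 0 + 1(150.4) = 150.4
  U: 0 + 1(30.96) = 30.96
Total out = 2302 mol; y_R = 1744 / 2302 = 0.7573.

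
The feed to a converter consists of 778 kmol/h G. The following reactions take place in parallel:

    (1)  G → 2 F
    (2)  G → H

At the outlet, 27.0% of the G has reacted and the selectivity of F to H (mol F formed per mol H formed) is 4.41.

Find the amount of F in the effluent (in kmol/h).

Conversion of G: G consumed = 0.27 × 778 = 210.1 kmol/h = 1ξ₁ + 1ξ₂.
Selectivity: 2ξ₁ / (1ξ₂) = 4.41 → ξ₁ = 2.205 ξ₂.
Substitute: (1·2.205 + 1) ξ₂ = 210.1 → ξ₂ = 65.54 kmol/h, ξ₁ = 144.5 kmol/h.
Outlet amounts (n = n₀ + Σ ν·ξ):
  G: 778 − 1(144.5) − 1(65.54) = 567.9
  F: 0 + 2(144.5) = 289
  H: 0 + 1(65.54) = 65.54

289 kmol/h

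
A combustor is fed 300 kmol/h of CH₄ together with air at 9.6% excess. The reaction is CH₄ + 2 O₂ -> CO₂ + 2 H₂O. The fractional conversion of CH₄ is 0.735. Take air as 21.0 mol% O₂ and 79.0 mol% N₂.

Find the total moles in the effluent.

Stoichiometric O₂ = 2 × 300 = 600 kmol/h; O₂ fed = 600 × 1.096 = 657.6 kmol/h.
N₂ fed = 657.6 × 79/21 = 2474 kmol/h.
Fuel reacted = 0.735 × 300 → ξ = 220.5 kmol/h.
Outlet (n = n₀ + ν ξ):
  CH₄: 300 − 1(220.5) = 79.5
  O₂: 657.6 − 2(220.5) = 216.6
  N₂: 2474 (inert)
  CO₂: 0 + 1(220.5) = 220.5
  H₂O: 0 + 2(220.5) = 441
Total out = 79.5 + 216.6 + 2474 + 220.5 + 441 = 3431 kmol/h.

3430 kmol/h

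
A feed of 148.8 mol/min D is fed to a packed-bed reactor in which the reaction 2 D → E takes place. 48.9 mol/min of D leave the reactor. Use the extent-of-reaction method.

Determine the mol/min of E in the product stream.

50 mol/min

For D: n = n₀ − 2ξ → 48.9 = 148.8 − 2ξ, giving ξ = 49.95 mol/min.
Outlet amounts (n = n₀ + ν ξ):
  D: 148.8 − 2(49.95) = 48.9
  E: 0 + 1(49.95) = 49.95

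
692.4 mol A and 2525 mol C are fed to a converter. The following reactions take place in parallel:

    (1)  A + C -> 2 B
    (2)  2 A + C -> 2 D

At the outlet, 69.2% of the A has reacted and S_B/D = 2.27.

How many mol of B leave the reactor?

509 mol

Conversion of A: A consumed = 0.692 × 692.4 = 479.1 mol = 1ξ₁ + 2ξ₂.
Selectivity: 2ξ₁ / (2ξ₂) = 2.27 → ξ₁ = 2.27 ξ₂.
Substitute: (1·2.27 + 2) ξ₂ = 479.1 → ξ₂ = 112.2 mol, ξ₁ = 254.7 mol.
Outlet amounts (n = n₀ + Σ ν·ξ):
  A: 692.4 − 1(254.7) − 2(112.2) = 213.3
  C: 2525 − 1(254.7) − 1(112.2) = 2158
  B: 0 + 2(254.7) = 509.4
  D: 0 + 2(112.2) = 224.4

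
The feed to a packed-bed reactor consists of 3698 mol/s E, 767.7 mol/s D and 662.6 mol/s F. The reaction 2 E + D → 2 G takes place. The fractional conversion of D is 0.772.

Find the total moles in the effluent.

D reacted = 0.772 × 767.7 = 592.7 mol/s; ν_D = −1, so ξ = 592.7/1 = 592.7 mol/s.
Outlet amounts (n = n₀ + ν ξ):
  E: 3698 − 2(592.7) = 2513
  D: 767.7 − 1(592.7) = 175
  G: 0 + 2(592.7) = 1185
  F: 662.6 (inert)
Total out = 2513 + 175 + 1185 + 662.6 = 4536 mol/s.

4540 mol/s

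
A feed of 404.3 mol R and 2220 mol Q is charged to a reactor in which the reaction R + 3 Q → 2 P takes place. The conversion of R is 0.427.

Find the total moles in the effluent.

R reacted = 0.427 × 404.3 = 172.6 mol; ν_R = −1, so ξ = 172.6/1 = 172.6 mol.
Outlet amounts (n = n₀ + ν ξ):
  R: 404.3 − 1(172.6) = 231.7
  Q: 2220 − 3(172.6) = 1702
  P: 0 + 2(172.6) = 345.3
Total out = 231.7 + 1702 + 345.3 = 2279 mol.

2280 mol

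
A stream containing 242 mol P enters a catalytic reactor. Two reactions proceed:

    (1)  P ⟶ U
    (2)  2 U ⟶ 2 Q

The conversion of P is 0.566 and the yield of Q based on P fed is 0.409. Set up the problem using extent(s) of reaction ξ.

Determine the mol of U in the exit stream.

38 mol

Conversion of P: P consumed = 1ξ₁ = 0.566 × 242 → ξ₁ = 137 mol.
Yield of Q: 2ξ₂ / 242 = 0.409 → ξ₂ = 49.49 mol.
Outlet amounts (n = n₀ + Σ ν·ξ):
  P: 242 − 1(137) = 105
  U: 0 + 1(137) − 2(49.49) = 37.99
  Q: 0 + 2(49.49) = 98.98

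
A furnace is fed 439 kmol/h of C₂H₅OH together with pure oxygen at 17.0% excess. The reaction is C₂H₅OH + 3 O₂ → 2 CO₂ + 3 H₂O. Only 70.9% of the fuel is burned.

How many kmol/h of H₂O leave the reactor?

Stoichiometric O₂ = 3 × 439 = 1317 kmol/h; O₂ fed = 1317 × 1.170 = 1541 kmol/h.
Fuel reacted = 0.709 × 439 → ξ = 311.3 kmol/h.
Outlet (n = n₀ + ν ξ):
  C₂H₅OH: 439 − 1(311.3) = 127.7
  O₂: 1541 − 3(311.3) = 607.1
  CO₂: 0 + 2(311.3) = 622.5
  H₂O: 0 + 3(311.3) = 933.8

934 kmol/h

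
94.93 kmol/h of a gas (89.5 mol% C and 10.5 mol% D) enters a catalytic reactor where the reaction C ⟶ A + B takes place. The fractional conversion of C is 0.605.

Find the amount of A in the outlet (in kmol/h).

51.4 kmol/h

C reacted = 0.605 × 84.96 = 51.4 kmol/h; ν_C = −1, so ξ = 51.4/1 = 51.4 kmol/h.
Outlet amounts (n = n₀ + ν ξ):
  C: 84.96 − 1(51.4) = 33.56
  A: 0 + 1(51.4) = 51.4
  B: 0 + 1(51.4) = 51.4
  D: 9.968 (inert)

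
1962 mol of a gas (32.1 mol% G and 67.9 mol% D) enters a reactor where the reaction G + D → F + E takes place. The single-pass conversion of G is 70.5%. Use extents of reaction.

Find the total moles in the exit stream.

G reacted = 0.705 × 629.8 = 444 mol; ν_G = −1, so ξ = 444/1 = 444 mol.
Outlet amounts (n = n₀ + ν ξ):
  G: 629.8 − 1(444) = 185.8
  D: 1332 − 1(444) = 888.2
  F: 0 + 1(444) = 444
  E: 0 + 1(444) = 444
Total out = 185.8 + 888.2 + 444 + 444 = 1962 mol.

1960 mol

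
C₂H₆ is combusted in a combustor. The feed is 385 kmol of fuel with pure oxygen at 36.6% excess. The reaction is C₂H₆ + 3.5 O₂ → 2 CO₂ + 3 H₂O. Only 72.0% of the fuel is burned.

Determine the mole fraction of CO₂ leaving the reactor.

0.234

Stoichiometric O₂ = 3.5 × 385 = 1348 kmol; O₂ fed = 1348 × 1.366 = 1841 kmol.
Fuel reacted = 0.72 × 385 → ξ = 277.2 kmol.
Outlet (n = n₀ + ν ξ):
  C₂H₆: 385 − 1(277.2) = 107.8
  O₂: 1841 − 3.5(277.2) = 870.5
  CO₂: 0 + 2(277.2) = 554.4
  H₂O: 0 + 3(277.2) = 831.6
Total out = 2364 kmol; y_CO₂ = 554.4 / 2364 = 0.2345.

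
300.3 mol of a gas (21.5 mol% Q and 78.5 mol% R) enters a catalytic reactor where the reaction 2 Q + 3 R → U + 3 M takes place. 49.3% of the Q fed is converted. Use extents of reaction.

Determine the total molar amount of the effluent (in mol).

Q reacted = 0.493 × 64.56 = 31.83 mol; ν_Q = −2, so ξ = 31.83/2 = 15.92 mol.
Outlet amounts (n = n₀ + ν ξ):
  Q: 64.56 − 2(15.92) = 32.73
  R: 235.7 − 3(15.92) = 188
  U: 0 + 1(15.92) = 15.92
  M: 0 + 3(15.92) = 47.75
Total out = 32.73 + 188 + 15.92 + 47.75 = 284.4 mol.

284 mol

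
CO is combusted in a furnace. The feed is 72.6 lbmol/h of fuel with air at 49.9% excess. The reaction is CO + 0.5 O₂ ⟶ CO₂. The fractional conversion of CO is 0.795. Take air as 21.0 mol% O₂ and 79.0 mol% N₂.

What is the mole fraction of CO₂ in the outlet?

0.191

Stoichiometric O₂ = 0.5 × 72.6 = 36.3 lbmol/h; O₂ fed = 36.3 × 1.499 = 54.41 lbmol/h.
N₂ fed = 54.41 × 79/21 = 204.7 lbmol/h.
Fuel reacted = 0.795 × 72.6 → ξ = 57.72 lbmol/h.
Outlet (n = n₀ + ν ξ):
  CO: 72.6 − 1(57.72) = 14.88
  O₂: 54.41 − 0.5(57.72) = 25.56
  N₂: 204.7 (inert)
  CO₂: 0 + 1(57.72) = 57.72
Total out = 302.9 lbmol/h; y_CO₂ = 57.72 / 302.9 = 0.1906.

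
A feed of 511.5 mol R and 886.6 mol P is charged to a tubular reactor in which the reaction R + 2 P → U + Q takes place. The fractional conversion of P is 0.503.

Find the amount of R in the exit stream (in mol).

P reacted = 0.503 × 886.6 = 446 mol; ν_P = −2, so ξ = 446/2 = 223 mol.
Outlet amounts (n = n₀ + ν ξ):
  R: 511.5 − 1(223) = 288.5
  P: 886.6 − 2(223) = 440.6
  U: 0 + 1(223) = 223
  Q: 0 + 1(223) = 223

289 mol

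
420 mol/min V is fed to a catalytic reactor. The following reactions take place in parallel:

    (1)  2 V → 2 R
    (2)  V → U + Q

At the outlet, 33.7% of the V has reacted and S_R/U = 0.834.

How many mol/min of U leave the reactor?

Conversion of V: V consumed = 0.337 × 420 = 141.5 mol/min = 2ξ₁ + 1ξ₂.
Selectivity: 2ξ₁ / (1ξ₂) = 0.834 → ξ₁ = 0.417 ξ₂.
Substitute: (2·0.417 + 1) ξ₂ = 141.5 → ξ₂ = 77.18 mol/min, ξ₁ = 32.18 mol/min.
Outlet amounts (n = n₀ + Σ ν·ξ):
  V: 420 − 2(32.18) − 1(77.18) = 278.5
  R: 0 + 2(32.18) = 64.36
  U: 0 + 1(77.18) = 77.18
  Q: 0 + 1(77.18) = 77.18

77.2 mol/min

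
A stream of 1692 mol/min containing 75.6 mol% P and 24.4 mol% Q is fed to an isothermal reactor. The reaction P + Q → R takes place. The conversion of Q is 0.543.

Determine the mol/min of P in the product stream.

Q reacted = 0.543 × 412.8 = 224.2 mol/min; ν_Q = −1, so ξ = 224.2/1 = 224.2 mol/min.
Outlet amounts (n = n₀ + ν ξ):
  P: 1279 − 1(224.2) = 1055
  Q: 412.8 − 1(224.2) = 188.7
  R: 0 + 1(224.2) = 224.2

1050 mol/min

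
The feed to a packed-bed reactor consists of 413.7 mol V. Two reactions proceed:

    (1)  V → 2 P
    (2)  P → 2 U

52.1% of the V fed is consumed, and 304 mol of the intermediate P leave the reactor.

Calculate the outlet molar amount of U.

Conversion of V: V consumed = 1ξ₁ = 0.521 × 413.7 → ξ₁ = 215.5 mol.
P balance: n_P = 0 + 2ξ₁ − 1ξ₂ = 304 → ξ₂ = (2·215.5 − 304)/1 = 127.1 mol.
Outlet amounts (n = n₀ + Σ ν·ξ):
  V: 413.7 − 1(215.5) = 198.2
  P: 0 + 2(215.5) − 1(127.1) = 304
  U: 0 + 2(127.1) = 254.2

254 mol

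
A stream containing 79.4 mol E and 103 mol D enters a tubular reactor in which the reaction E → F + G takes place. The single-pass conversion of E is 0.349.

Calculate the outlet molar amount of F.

E reacted = 0.349 × 79.4 = 27.71 mol; ν_E = −1, so ξ = 27.71/1 = 27.71 mol.
Outlet amounts (n = n₀ + ν ξ):
  E: 79.4 − 1(27.71) = 51.69
  F: 0 + 1(27.71) = 27.71
  G: 0 + 1(27.71) = 27.71
  D: 103 (inert)

27.7 mol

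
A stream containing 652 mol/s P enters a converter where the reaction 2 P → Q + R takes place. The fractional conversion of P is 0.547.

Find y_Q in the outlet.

0.274

P reacted = 0.547 × 652 = 356.6 mol/s; ν_P = −2, so ξ = 356.6/2 = 178.3 mol/s.
Outlet amounts (n = n₀ + ν ξ):
  P: 652 − 2(178.3) = 295.4
  Q: 0 + 1(178.3) = 178.3
  R: 0 + 1(178.3) = 178.3
Total out = 652 mol/s; y_Q = 178.3 / 652 = 0.2735.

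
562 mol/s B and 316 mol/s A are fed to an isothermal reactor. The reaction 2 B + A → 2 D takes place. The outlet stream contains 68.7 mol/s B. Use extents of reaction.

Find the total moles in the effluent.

For B: n = n₀ − 2ξ → 68.7 = 562 − 2ξ, giving ξ = 246.7 mol/s.
Outlet amounts (n = n₀ + ν ξ):
  B: 562 − 2(246.7) = 68.7
  A: 316 − 1(246.7) = 69.35
  D: 0 + 2(246.7) = 493.3
Total out = 68.7 + 69.35 + 493.3 = 631.4 mol/s.

631 mol/s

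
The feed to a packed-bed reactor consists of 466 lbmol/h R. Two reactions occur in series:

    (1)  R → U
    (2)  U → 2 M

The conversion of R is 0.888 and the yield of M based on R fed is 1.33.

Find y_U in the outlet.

Conversion of R: R consumed = 1ξ₁ = 0.888 × 466 → ξ₁ = 413.8 lbmol/h.
Yield of M: 2ξ₂ / 466 = 1.33 → ξ₂ = 309.9 lbmol/h.
Outlet amounts (n = n₀ + Σ ν·ξ):
  R: 466 − 1(413.8) = 52.19
  U: 0 + 1(413.8) − 1(309.9) = 103.9
  M: 0 + 2(309.9) = 619.8
Total out = 775.9 lbmol/h; y_U = 103.9 / 775.9 = 0.1339.

0.134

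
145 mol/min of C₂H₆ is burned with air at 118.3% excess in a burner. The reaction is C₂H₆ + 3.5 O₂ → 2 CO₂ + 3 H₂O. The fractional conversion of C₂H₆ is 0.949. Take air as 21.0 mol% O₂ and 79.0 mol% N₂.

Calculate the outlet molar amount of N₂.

Stoichiometric O₂ = 3.5 × 145 = 507.5 mol/min; O₂ fed = 507.5 × 2.183 = 1108 mol/min.
N₂ fed = 1108 × 79/21 = 4168 mol/min.
Fuel reacted = 0.949 × 145 → ξ = 137.6 mol/min.
Outlet (n = n₀ + ν ξ):
  C₂H₆: 145 − 1(137.6) = 7.395
  O₂: 1108 − 3.5(137.6) = 626.3
  N₂: 4168 (inert)
  CO₂: 0 + 2(137.6) = 275.2
  H₂O: 0 + 3(137.6) = 412.8

4170 mol/min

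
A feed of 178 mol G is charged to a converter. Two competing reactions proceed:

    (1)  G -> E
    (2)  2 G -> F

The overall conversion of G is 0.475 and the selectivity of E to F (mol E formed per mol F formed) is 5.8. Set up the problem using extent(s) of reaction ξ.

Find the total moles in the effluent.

Conversion of G: G consumed = 0.475 × 178 = 84.55 mol = 1ξ₁ + 2ξ₂.
Selectivity: 1ξ₁ / (1ξ₂) = 5.8 → ξ₁ = 5.8 ξ₂.
Substitute: (1·5.8 + 2) ξ₂ = 84.55 → ξ₂ = 10.84 mol, ξ₁ = 62.87 mol.
Outlet amounts (n = n₀ + Σ ν·ξ):
  G: 178 − 1(62.87) − 2(10.84) = 93.45
  E: 0 + 1(62.87) = 62.87
  F: 0 + 1(10.84) = 10.84
Total out = 93.45 + 62.87 + 10.84 = 167.2 mol.

167 mol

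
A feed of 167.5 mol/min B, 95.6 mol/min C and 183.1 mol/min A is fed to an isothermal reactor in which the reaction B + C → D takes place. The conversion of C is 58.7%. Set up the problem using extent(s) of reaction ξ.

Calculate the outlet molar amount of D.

C reacted = 0.587 × 95.6 = 56.12 mol/min; ν_C = −1, so ξ = 56.12/1 = 56.12 mol/min.
Outlet amounts (n = n₀ + ν ξ):
  B: 167.5 − 1(56.12) = 111.4
  C: 95.6 − 1(56.12) = 39.48
  D: 0 + 1(56.12) = 56.12
  A: 183.1 (inert)

56.1 mol/min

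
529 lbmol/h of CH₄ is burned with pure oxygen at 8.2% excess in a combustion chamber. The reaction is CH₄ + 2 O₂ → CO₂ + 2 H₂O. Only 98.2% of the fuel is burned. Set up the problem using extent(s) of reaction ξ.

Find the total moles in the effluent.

1670 lbmol/h

Stoichiometric O₂ = 2 × 529 = 1058 lbmol/h; O₂ fed = 1058 × 1.082 = 1145 lbmol/h.
Fuel reacted = 0.982 × 529 → ξ = 519.5 lbmol/h.
Outlet (n = n₀ + ν ξ):
  CH₄: 529 − 1(519.5) = 9.522
  O₂: 1145 − 2(519.5) = 105.8
  CO₂: 0 + 1(519.5) = 519.5
  H₂O: 0 + 2(519.5) = 1039
Total out = 9.522 + 105.8 + 519.5 + 1039 = 1674 lbmol/h.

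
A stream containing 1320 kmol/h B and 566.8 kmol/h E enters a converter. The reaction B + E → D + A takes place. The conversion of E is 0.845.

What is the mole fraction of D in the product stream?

0.254

E reacted = 0.845 × 566.8 = 478.9 kmol/h; ν_E = −1, so ξ = 478.9/1 = 478.9 kmol/h.
Outlet amounts (n = n₀ + ν ξ):
  B: 1320 − 1(478.9) = 841.1
  E: 566.8 − 1(478.9) = 87.85
  D: 0 + 1(478.9) = 478.9
  A: 0 + 1(478.9) = 478.9
Total out = 1887 kmol/h; y_D = 478.9 / 1887 = 0.2538.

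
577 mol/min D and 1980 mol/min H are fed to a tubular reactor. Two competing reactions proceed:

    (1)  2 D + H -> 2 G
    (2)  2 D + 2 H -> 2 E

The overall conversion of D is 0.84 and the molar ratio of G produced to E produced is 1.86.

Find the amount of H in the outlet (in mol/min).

Conversion of D: D consumed = 0.84 × 577 = 484.7 mol/min = 2ξ₁ + 2ξ₂.
Selectivity: 2ξ₁ / (2ξ₂) = 1.86 → ξ₁ = 1.86 ξ₂.
Substitute: (2·1.86 + 2) ξ₂ = 484.7 → ξ₂ = 84.73 mol/min, ξ₁ = 157.6 mol/min.
Outlet amounts (n = n₀ + Σ ν·ξ):
  D: 577 − 2(157.6) − 2(84.73) = 92.32
  H: 1980 − 1(157.6) − 2(84.73) = 1653
  G: 0 + 2(157.6) = 315.2
  E: 0 + 2(84.73) = 169.5

1650 mol/min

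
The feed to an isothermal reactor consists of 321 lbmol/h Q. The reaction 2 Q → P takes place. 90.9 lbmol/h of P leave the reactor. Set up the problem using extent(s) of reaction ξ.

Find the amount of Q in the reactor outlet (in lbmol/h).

139 lbmol/h

For P: n = n₀ + 1ξ → 90.9 = 0 + 1ξ, giving ξ = 90.9 lbmol/h.
Outlet amounts (n = n₀ + ν ξ):
  Q: 321 − 2(90.9) = 139.2
  P: 0 + 1(90.9) = 90.9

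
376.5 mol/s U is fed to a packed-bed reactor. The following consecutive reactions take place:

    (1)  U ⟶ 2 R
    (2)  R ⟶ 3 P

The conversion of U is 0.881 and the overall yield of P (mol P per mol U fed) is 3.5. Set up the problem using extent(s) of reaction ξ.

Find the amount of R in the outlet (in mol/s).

224 mol/s

Conversion of U: U consumed = 1ξ₁ = 0.881 × 376.5 → ξ₁ = 331.7 mol/s.
Yield of P: 3ξ₂ / 376.5 = 3.5 → ξ₂ = 439.2 mol/s.
Outlet amounts (n = n₀ + Σ ν·ξ):
  U: 376.5 − 1(331.7) = 44.8
  R: 0 + 2(331.7) − 1(439.2) = 224.1
  P: 0 + 3(439.2) = 1318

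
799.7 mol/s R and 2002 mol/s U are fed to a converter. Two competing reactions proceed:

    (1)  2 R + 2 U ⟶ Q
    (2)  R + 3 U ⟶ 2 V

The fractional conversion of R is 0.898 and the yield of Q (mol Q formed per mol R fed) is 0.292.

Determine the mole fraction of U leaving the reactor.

Yield of Q: 1ξ₁ / 799.7 = 0.292 → ξ₁ = 233.5 mol/s.
Conversion of R: 2ξ₁ + 1ξ₂ = 0.898 × 799.7 = 718.1 → ξ₂ = 251.1 mol/s.
Outlet amounts (n = n₀ + Σ ν·ξ):
  R: 799.7 − 2(233.5) − 1(251.1) = 81.57
  U: 2002 − 2(233.5) − 3(251.1) = 781.7
  Q: 0 + 1(233.5) = 233.5
  V: 0 + 2(251.1) = 502.2
Total out = 1599 mol/s; y_U = 781.7 / 1599 = 0.4889.

0.489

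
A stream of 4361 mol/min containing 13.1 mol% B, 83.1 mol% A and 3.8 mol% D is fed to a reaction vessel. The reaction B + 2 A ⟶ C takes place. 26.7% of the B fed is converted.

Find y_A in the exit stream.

B reacted = 0.267 × 571.3 = 152.5 mol/min; ν_B = −1, so ξ = 152.5/1 = 152.5 mol/min.
Outlet amounts (n = n₀ + ν ξ):
  B: 571.3 − 1(152.5) = 418.8
  A: 3624 − 2(152.5) = 3319
  C: 0 + 1(152.5) = 152.5
  D: 165.7 (inert)
Total out = 4056 mol/min; y_A = 3319 / 4056 = 0.8183.

0.818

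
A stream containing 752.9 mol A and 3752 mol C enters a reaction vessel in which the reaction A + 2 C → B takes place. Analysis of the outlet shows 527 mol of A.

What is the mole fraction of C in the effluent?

For A: n = n₀ − 1ξ → 527 = 752.9 − 1ξ, giving ξ = 225.9 mol.
Outlet amounts (n = n₀ + ν ξ):
  A: 752.9 − 1(225.9) = 527
  C: 3752 − 2(225.9) = 3300
  B: 0 + 1(225.9) = 225.9
Total out = 4053 mol; y_C = 3300 / 4053 = 0.8142.

0.814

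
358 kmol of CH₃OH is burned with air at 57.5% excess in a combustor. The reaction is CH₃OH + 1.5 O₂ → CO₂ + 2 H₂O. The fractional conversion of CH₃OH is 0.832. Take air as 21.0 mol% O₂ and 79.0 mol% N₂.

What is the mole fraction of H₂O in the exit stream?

Stoichiometric O₂ = 1.5 × 358 = 537 kmol; O₂ fed = 537 × 1.575 = 845.8 kmol.
N₂ fed = 845.8 × 79/21 = 3182 kmol.
Fuel reacted = 0.832 × 358 → ξ = 297.9 kmol.
Outlet (n = n₀ + ν ξ):
  CH₃OH: 358 − 1(297.9) = 60.14
  O₂: 845.8 − 1.5(297.9) = 399
  N₂: 3182 (inert)
  CO₂: 0 + 1(297.9) = 297.9
  H₂O: 0 + 2(297.9) = 595.7
Total out = 4534 kmol; y_H₂O = 595.7 / 4534 = 0.1314.

0.131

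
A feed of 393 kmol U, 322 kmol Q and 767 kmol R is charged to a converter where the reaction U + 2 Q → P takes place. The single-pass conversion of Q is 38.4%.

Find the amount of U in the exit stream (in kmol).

331 kmol

Q reacted = 0.384 × 322 = 123.6 kmol; ν_Q = −2, so ξ = 123.6/2 = 61.82 kmol.
Outlet amounts (n = n₀ + ν ξ):
  U: 393 − 1(61.82) = 331.2
  Q: 322 − 2(61.82) = 198.4
  P: 0 + 1(61.82) = 61.82
  R: 767 (inert)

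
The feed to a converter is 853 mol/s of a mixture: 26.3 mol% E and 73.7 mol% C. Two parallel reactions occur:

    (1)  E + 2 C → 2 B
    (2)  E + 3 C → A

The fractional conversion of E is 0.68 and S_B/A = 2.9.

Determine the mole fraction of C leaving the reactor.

0.454

Conversion of E: E consumed = 0.68 × 224.3 = 152.6 mol/s = 1ξ₁ + 1ξ₂.
Selectivity: 2ξ₁ / (1ξ₂) = 2.9 → ξ₁ = 1.45 ξ₂.
Substitute: (1·1.45 + 1) ξ₂ = 152.6 → ξ₂ = 62.27 mol/s, ξ₁ = 90.29 mol/s.
Outlet amounts (n = n₀ + Σ ν·ξ):
  E: 224.3 − 1(90.29) − 1(62.27) = 71.79
  C: 628.7 − 2(90.29) − 3(62.27) = 261.3
  B: 0 + 2(90.29) = 180.6
  A: 0 + 1(62.27) = 62.27
Total out = 575.9 mol/s; y_C = 261.3 / 575.9 = 0.4537.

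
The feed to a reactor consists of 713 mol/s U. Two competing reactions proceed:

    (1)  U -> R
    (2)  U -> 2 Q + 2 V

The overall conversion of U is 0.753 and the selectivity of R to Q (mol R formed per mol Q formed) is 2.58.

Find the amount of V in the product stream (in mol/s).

174 mol/s

Conversion of U: U consumed = 0.753 × 713 = 536.9 mol/s = 1ξ₁ + 1ξ₂.
Selectivity: 1ξ₁ / (2ξ₂) = 2.58 → ξ₁ = 5.16 ξ₂.
Substitute: (1·5.16 + 1) ξ₂ = 536.9 → ξ₂ = 87.16 mol/s, ξ₁ = 449.7 mol/s.
Outlet amounts (n = n₀ + Σ ν·ξ):
  U: 713 − 1(449.7) − 1(87.16) = 176.1
  R: 0 + 1(449.7) = 449.7
  Q: 0 + 2(87.16) = 174.3
  V: 0 + 2(87.16) = 174.3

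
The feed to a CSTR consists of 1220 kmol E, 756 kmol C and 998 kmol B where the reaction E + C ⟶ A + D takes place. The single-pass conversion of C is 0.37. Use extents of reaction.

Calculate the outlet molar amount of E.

940 kmol

C reacted = 0.37 × 756 = 279.7 kmol; ν_C = −1, so ξ = 279.7/1 = 279.7 kmol.
Outlet amounts (n = n₀ + ν ξ):
  E: 1220 − 1(279.7) = 940.3
  C: 756 − 1(279.7) = 476.3
  A: 0 + 1(279.7) = 279.7
  D: 0 + 1(279.7) = 279.7
  B: 998 (inert)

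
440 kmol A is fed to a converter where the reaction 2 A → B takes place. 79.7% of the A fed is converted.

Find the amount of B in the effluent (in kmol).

A reacted = 0.797 × 440 = 350.7 kmol; ν_A = −2, so ξ = 350.7/2 = 175.3 kmol.
Outlet amounts (n = n₀ + ν ξ):
  A: 440 − 2(175.3) = 89.32
  B: 0 + 1(175.3) = 175.3

175 kmol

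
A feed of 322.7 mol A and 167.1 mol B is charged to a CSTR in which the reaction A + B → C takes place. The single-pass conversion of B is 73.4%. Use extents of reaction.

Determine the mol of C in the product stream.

B reacted = 0.734 × 167.1 = 122.7 mol; ν_B = −1, so ξ = 122.7/1 = 122.7 mol.
Outlet amounts (n = n₀ + ν ξ):
  A: 322.7 − 1(122.7) = 200
  B: 167.1 − 1(122.7) = 44.45
  C: 0 + 1(122.7) = 122.7

123 mol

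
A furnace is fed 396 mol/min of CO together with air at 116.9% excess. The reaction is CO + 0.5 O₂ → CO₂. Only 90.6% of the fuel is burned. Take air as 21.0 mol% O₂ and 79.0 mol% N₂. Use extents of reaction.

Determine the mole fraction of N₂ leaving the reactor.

Stoichiometric O₂ = 0.5 × 396 = 198 mol/min; O₂ fed = 198 × 2.169 = 429.5 mol/min.
N₂ fed = 429.5 × 79/21 = 1616 mol/min.
Fuel reacted = 0.906 × 396 → ξ = 358.8 mol/min.
Outlet (n = n₀ + ν ξ):
  CO: 396 − 1(358.8) = 37.22
  O₂: 429.5 − 0.5(358.8) = 250.1
  N₂: 1616 (inert)
  CO₂: 0 + 1(358.8) = 358.8
Total out = 2262 mol/min; y_N₂ = 1616 / 2262 = 0.7143.

0.714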